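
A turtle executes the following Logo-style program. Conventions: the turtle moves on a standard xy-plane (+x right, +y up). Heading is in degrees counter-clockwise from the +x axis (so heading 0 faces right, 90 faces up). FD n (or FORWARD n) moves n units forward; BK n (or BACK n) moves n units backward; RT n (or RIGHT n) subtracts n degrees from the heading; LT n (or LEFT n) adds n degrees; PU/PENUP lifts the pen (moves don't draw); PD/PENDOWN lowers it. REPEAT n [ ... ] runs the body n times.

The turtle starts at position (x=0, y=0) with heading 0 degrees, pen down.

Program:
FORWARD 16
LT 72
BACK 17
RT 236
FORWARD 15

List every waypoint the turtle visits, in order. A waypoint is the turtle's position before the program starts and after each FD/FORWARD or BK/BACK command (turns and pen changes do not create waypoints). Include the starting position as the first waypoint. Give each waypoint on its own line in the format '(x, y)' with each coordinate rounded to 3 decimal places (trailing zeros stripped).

Executing turtle program step by step:
Start: pos=(0,0), heading=0, pen down
FD 16: (0,0) -> (16,0) [heading=0, draw]
LT 72: heading 0 -> 72
BK 17: (16,0) -> (10.747,-16.168) [heading=72, draw]
RT 236: heading 72 -> 196
FD 15: (10.747,-16.168) -> (-3.672,-20.303) [heading=196, draw]
Final: pos=(-3.672,-20.303), heading=196, 3 segment(s) drawn
Waypoints (4 total):
(0, 0)
(16, 0)
(10.747, -16.168)
(-3.672, -20.303)

Answer: (0, 0)
(16, 0)
(10.747, -16.168)
(-3.672, -20.303)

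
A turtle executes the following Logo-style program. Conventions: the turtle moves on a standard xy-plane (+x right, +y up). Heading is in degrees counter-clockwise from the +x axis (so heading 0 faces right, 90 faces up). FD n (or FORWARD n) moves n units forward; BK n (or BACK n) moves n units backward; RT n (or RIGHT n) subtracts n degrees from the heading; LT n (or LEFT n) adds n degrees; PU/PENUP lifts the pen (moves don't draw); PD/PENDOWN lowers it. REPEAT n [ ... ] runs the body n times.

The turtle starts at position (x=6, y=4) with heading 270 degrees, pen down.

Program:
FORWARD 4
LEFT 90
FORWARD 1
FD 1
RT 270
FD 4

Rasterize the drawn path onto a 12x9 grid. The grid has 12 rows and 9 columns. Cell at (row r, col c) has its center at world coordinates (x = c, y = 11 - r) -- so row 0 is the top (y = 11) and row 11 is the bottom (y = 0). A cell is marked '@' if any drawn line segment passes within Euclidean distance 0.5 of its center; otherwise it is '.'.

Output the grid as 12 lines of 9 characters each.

Segment 0: (6,4) -> (6,0)
Segment 1: (6,0) -> (7,-0)
Segment 2: (7,-0) -> (8,-0)
Segment 3: (8,-0) -> (8,4)

Answer: .........
.........
.........
.........
.........
.........
.........
......@.@
......@.@
......@.@
......@.@
......@@@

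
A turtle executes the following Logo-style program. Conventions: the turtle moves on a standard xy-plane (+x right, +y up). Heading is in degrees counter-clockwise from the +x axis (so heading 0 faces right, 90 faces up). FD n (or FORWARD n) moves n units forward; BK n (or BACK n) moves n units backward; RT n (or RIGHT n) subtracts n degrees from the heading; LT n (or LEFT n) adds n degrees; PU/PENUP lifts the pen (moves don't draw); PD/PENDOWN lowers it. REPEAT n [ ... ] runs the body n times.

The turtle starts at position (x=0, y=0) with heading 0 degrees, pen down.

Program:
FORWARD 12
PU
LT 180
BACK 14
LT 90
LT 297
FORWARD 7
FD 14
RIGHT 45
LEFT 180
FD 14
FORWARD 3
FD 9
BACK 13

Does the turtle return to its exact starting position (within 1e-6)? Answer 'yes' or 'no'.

Executing turtle program step by step:
Start: pos=(0,0), heading=0, pen down
FD 12: (0,0) -> (12,0) [heading=0, draw]
PU: pen up
LT 180: heading 0 -> 180
BK 14: (12,0) -> (26,0) [heading=180, move]
LT 90: heading 180 -> 270
LT 297: heading 270 -> 207
FD 7: (26,0) -> (19.763,-3.178) [heading=207, move]
FD 14: (19.763,-3.178) -> (7.289,-9.534) [heading=207, move]
RT 45: heading 207 -> 162
LT 180: heading 162 -> 342
FD 14: (7.289,-9.534) -> (20.604,-13.86) [heading=342, move]
FD 3: (20.604,-13.86) -> (23.457,-14.787) [heading=342, move]
FD 9: (23.457,-14.787) -> (32.016,-17.568) [heading=342, move]
BK 13: (32.016,-17.568) -> (19.653,-13.551) [heading=342, move]
Final: pos=(19.653,-13.551), heading=342, 1 segment(s) drawn

Start position: (0, 0)
Final position: (19.653, -13.551)
Distance = 23.872; >= 1e-6 -> NOT closed

Answer: no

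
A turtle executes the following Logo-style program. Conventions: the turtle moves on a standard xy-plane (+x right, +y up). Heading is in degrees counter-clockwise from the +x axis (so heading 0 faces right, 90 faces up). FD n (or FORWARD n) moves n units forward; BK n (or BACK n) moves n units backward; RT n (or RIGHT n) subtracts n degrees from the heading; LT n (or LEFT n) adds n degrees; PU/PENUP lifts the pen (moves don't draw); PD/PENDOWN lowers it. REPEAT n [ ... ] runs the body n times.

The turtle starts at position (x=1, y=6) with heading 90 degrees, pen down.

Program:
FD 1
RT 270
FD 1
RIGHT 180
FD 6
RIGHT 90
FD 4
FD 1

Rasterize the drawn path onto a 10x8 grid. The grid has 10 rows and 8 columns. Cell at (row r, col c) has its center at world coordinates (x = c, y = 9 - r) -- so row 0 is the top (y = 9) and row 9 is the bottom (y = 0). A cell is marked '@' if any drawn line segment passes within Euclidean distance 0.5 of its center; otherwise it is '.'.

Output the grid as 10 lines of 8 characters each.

Answer: ........
........
@@@@@@@.
.@....@.
......@.
......@.
......@.
......@.
........
........

Derivation:
Segment 0: (1,6) -> (1,7)
Segment 1: (1,7) -> (0,7)
Segment 2: (0,7) -> (6,7)
Segment 3: (6,7) -> (6,3)
Segment 4: (6,3) -> (6,2)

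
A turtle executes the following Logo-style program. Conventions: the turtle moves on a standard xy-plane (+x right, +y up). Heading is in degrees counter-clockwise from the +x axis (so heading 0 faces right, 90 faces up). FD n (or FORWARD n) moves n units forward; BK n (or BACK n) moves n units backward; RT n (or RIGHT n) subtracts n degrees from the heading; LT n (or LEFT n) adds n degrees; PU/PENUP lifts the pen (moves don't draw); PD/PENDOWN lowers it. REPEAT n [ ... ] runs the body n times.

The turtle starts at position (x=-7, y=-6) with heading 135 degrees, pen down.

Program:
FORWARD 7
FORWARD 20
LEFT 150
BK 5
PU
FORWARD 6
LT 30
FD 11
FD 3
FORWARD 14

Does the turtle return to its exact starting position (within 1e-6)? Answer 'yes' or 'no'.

Answer: no

Derivation:
Executing turtle program step by step:
Start: pos=(-7,-6), heading=135, pen down
FD 7: (-7,-6) -> (-11.95,-1.05) [heading=135, draw]
FD 20: (-11.95,-1.05) -> (-26.092,13.092) [heading=135, draw]
LT 150: heading 135 -> 285
BK 5: (-26.092,13.092) -> (-27.386,17.922) [heading=285, draw]
PU: pen up
FD 6: (-27.386,17.922) -> (-25.833,12.126) [heading=285, move]
LT 30: heading 285 -> 315
FD 11: (-25.833,12.126) -> (-18.055,4.348) [heading=315, move]
FD 3: (-18.055,4.348) -> (-15.934,2.226) [heading=315, move]
FD 14: (-15.934,2.226) -> (-6.034,-7.673) [heading=315, move]
Final: pos=(-6.034,-7.673), heading=315, 3 segment(s) drawn

Start position: (-7, -6)
Final position: (-6.034, -7.673)
Distance = 1.932; >= 1e-6 -> NOT closed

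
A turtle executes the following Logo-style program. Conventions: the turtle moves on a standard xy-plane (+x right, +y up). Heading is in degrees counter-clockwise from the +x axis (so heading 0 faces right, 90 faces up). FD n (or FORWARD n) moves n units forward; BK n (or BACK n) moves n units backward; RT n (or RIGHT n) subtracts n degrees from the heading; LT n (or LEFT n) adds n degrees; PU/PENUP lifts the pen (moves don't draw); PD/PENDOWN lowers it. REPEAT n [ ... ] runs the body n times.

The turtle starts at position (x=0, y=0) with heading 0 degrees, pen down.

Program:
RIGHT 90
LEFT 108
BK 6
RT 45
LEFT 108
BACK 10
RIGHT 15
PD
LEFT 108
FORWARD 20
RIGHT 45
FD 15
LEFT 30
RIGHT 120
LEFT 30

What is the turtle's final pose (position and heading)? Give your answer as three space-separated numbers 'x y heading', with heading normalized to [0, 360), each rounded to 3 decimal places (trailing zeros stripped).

Executing turtle program step by step:
Start: pos=(0,0), heading=0, pen down
RT 90: heading 0 -> 270
LT 108: heading 270 -> 18
BK 6: (0,0) -> (-5.706,-1.854) [heading=18, draw]
RT 45: heading 18 -> 333
LT 108: heading 333 -> 81
BK 10: (-5.706,-1.854) -> (-7.271,-11.731) [heading=81, draw]
RT 15: heading 81 -> 66
PD: pen down
LT 108: heading 66 -> 174
FD 20: (-7.271,-11.731) -> (-27.161,-9.64) [heading=174, draw]
RT 45: heading 174 -> 129
FD 15: (-27.161,-9.64) -> (-36.601,2.017) [heading=129, draw]
LT 30: heading 129 -> 159
RT 120: heading 159 -> 39
LT 30: heading 39 -> 69
Final: pos=(-36.601,2.017), heading=69, 4 segment(s) drawn

Answer: -36.601 2.017 69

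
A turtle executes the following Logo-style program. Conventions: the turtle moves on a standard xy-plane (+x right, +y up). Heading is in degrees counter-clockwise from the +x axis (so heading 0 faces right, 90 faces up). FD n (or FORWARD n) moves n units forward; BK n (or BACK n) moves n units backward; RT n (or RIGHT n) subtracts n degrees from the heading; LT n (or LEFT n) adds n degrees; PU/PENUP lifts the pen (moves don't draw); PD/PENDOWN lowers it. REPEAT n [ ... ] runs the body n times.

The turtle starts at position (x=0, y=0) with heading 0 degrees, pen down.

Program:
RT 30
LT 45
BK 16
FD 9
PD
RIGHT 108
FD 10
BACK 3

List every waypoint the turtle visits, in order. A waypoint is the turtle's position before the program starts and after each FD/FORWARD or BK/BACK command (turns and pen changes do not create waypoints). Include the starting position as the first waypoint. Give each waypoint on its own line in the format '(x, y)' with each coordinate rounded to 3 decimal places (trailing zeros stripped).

Executing turtle program step by step:
Start: pos=(0,0), heading=0, pen down
RT 30: heading 0 -> 330
LT 45: heading 330 -> 15
BK 16: (0,0) -> (-15.455,-4.141) [heading=15, draw]
FD 9: (-15.455,-4.141) -> (-6.761,-1.812) [heading=15, draw]
PD: pen down
RT 108: heading 15 -> 267
FD 10: (-6.761,-1.812) -> (-7.285,-11.798) [heading=267, draw]
BK 3: (-7.285,-11.798) -> (-7.128,-8.802) [heading=267, draw]
Final: pos=(-7.128,-8.802), heading=267, 4 segment(s) drawn
Waypoints (5 total):
(0, 0)
(-15.455, -4.141)
(-6.761, -1.812)
(-7.285, -11.798)
(-7.128, -8.802)

Answer: (0, 0)
(-15.455, -4.141)
(-6.761, -1.812)
(-7.285, -11.798)
(-7.128, -8.802)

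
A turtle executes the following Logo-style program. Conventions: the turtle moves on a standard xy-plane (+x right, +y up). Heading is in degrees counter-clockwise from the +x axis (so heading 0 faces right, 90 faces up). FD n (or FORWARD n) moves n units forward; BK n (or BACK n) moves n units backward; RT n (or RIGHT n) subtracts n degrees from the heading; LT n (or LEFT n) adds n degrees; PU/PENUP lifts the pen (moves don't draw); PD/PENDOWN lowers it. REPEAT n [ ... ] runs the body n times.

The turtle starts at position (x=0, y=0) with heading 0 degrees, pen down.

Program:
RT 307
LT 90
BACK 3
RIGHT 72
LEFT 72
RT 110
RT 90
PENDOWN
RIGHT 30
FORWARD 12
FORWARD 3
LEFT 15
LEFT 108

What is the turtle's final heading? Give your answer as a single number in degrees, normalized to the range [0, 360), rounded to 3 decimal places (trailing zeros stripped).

Answer: 36

Derivation:
Executing turtle program step by step:
Start: pos=(0,0), heading=0, pen down
RT 307: heading 0 -> 53
LT 90: heading 53 -> 143
BK 3: (0,0) -> (2.396,-1.805) [heading=143, draw]
RT 72: heading 143 -> 71
LT 72: heading 71 -> 143
RT 110: heading 143 -> 33
RT 90: heading 33 -> 303
PD: pen down
RT 30: heading 303 -> 273
FD 12: (2.396,-1.805) -> (3.024,-13.789) [heading=273, draw]
FD 3: (3.024,-13.789) -> (3.181,-16.785) [heading=273, draw]
LT 15: heading 273 -> 288
LT 108: heading 288 -> 36
Final: pos=(3.181,-16.785), heading=36, 3 segment(s) drawn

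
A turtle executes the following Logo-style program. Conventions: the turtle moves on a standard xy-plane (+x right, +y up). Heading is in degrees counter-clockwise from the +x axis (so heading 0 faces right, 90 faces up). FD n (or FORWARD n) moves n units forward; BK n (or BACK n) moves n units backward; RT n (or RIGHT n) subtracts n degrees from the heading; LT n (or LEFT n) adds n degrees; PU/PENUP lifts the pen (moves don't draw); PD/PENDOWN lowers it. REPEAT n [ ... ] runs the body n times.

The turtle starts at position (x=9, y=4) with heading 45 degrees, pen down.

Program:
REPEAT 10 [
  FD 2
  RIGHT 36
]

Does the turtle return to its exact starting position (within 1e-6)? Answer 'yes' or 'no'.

Answer: yes

Derivation:
Executing turtle program step by step:
Start: pos=(9,4), heading=45, pen down
REPEAT 10 [
  -- iteration 1/10 --
  FD 2: (9,4) -> (10.414,5.414) [heading=45, draw]
  RT 36: heading 45 -> 9
  -- iteration 2/10 --
  FD 2: (10.414,5.414) -> (12.39,5.727) [heading=9, draw]
  RT 36: heading 9 -> 333
  -- iteration 3/10 --
  FD 2: (12.39,5.727) -> (14.172,4.819) [heading=333, draw]
  RT 36: heading 333 -> 297
  -- iteration 4/10 --
  FD 2: (14.172,4.819) -> (15.08,3.037) [heading=297, draw]
  RT 36: heading 297 -> 261
  -- iteration 5/10 --
  FD 2: (15.08,3.037) -> (14.767,1.062) [heading=261, draw]
  RT 36: heading 261 -> 225
  -- iteration 6/10 --
  FD 2: (14.767,1.062) -> (13.353,-0.353) [heading=225, draw]
  RT 36: heading 225 -> 189
  -- iteration 7/10 --
  FD 2: (13.353,-0.353) -> (11.377,-0.665) [heading=189, draw]
  RT 36: heading 189 -> 153
  -- iteration 8/10 --
  FD 2: (11.377,-0.665) -> (9.595,0.243) [heading=153, draw]
  RT 36: heading 153 -> 117
  -- iteration 9/10 --
  FD 2: (9.595,0.243) -> (8.687,2.025) [heading=117, draw]
  RT 36: heading 117 -> 81
  -- iteration 10/10 --
  FD 2: (8.687,2.025) -> (9,4) [heading=81, draw]
  RT 36: heading 81 -> 45
]
Final: pos=(9,4), heading=45, 10 segment(s) drawn

Start position: (9, 4)
Final position: (9, 4)
Distance = 0; < 1e-6 -> CLOSED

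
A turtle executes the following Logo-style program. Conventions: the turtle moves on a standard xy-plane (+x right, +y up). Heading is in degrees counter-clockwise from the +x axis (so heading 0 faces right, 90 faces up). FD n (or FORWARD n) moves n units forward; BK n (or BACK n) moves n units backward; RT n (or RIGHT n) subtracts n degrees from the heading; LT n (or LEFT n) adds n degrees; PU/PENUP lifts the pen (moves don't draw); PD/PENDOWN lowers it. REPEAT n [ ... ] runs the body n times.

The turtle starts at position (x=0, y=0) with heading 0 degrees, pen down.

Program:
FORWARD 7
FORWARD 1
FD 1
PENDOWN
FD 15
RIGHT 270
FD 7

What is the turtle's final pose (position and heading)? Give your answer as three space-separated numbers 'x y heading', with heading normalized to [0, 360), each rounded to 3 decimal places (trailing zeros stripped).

Answer: 24 7 90

Derivation:
Executing turtle program step by step:
Start: pos=(0,0), heading=0, pen down
FD 7: (0,0) -> (7,0) [heading=0, draw]
FD 1: (7,0) -> (8,0) [heading=0, draw]
FD 1: (8,0) -> (9,0) [heading=0, draw]
PD: pen down
FD 15: (9,0) -> (24,0) [heading=0, draw]
RT 270: heading 0 -> 90
FD 7: (24,0) -> (24,7) [heading=90, draw]
Final: pos=(24,7), heading=90, 5 segment(s) drawn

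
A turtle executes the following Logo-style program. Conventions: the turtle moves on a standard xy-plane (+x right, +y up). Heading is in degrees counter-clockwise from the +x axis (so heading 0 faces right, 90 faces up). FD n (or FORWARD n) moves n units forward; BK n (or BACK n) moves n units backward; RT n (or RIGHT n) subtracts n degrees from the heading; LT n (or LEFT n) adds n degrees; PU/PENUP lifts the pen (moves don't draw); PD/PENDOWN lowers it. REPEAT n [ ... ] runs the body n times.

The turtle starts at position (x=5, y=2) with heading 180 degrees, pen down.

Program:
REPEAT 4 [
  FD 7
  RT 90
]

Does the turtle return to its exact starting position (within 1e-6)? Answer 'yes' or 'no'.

Executing turtle program step by step:
Start: pos=(5,2), heading=180, pen down
REPEAT 4 [
  -- iteration 1/4 --
  FD 7: (5,2) -> (-2,2) [heading=180, draw]
  RT 90: heading 180 -> 90
  -- iteration 2/4 --
  FD 7: (-2,2) -> (-2,9) [heading=90, draw]
  RT 90: heading 90 -> 0
  -- iteration 3/4 --
  FD 7: (-2,9) -> (5,9) [heading=0, draw]
  RT 90: heading 0 -> 270
  -- iteration 4/4 --
  FD 7: (5,9) -> (5,2) [heading=270, draw]
  RT 90: heading 270 -> 180
]
Final: pos=(5,2), heading=180, 4 segment(s) drawn

Start position: (5, 2)
Final position: (5, 2)
Distance = 0; < 1e-6 -> CLOSED

Answer: yes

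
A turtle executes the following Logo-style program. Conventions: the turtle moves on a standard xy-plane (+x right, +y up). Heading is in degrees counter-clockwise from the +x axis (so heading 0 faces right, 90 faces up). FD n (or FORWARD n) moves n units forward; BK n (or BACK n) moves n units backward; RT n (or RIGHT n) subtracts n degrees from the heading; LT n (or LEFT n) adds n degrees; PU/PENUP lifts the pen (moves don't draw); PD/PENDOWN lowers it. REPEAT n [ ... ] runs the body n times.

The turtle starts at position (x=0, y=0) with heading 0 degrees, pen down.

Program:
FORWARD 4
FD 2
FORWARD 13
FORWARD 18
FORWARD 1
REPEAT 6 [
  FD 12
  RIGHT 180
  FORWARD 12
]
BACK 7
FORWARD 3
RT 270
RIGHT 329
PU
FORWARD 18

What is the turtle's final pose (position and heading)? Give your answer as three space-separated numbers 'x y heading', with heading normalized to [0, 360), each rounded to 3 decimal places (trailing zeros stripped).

Executing turtle program step by step:
Start: pos=(0,0), heading=0, pen down
FD 4: (0,0) -> (4,0) [heading=0, draw]
FD 2: (4,0) -> (6,0) [heading=0, draw]
FD 13: (6,0) -> (19,0) [heading=0, draw]
FD 18: (19,0) -> (37,0) [heading=0, draw]
FD 1: (37,0) -> (38,0) [heading=0, draw]
REPEAT 6 [
  -- iteration 1/6 --
  FD 12: (38,0) -> (50,0) [heading=0, draw]
  RT 180: heading 0 -> 180
  FD 12: (50,0) -> (38,0) [heading=180, draw]
  -- iteration 2/6 --
  FD 12: (38,0) -> (26,0) [heading=180, draw]
  RT 180: heading 180 -> 0
  FD 12: (26,0) -> (38,0) [heading=0, draw]
  -- iteration 3/6 --
  FD 12: (38,0) -> (50,0) [heading=0, draw]
  RT 180: heading 0 -> 180
  FD 12: (50,0) -> (38,0) [heading=180, draw]
  -- iteration 4/6 --
  FD 12: (38,0) -> (26,0) [heading=180, draw]
  RT 180: heading 180 -> 0
  FD 12: (26,0) -> (38,0) [heading=0, draw]
  -- iteration 5/6 --
  FD 12: (38,0) -> (50,0) [heading=0, draw]
  RT 180: heading 0 -> 180
  FD 12: (50,0) -> (38,0) [heading=180, draw]
  -- iteration 6/6 --
  FD 12: (38,0) -> (26,0) [heading=180, draw]
  RT 180: heading 180 -> 0
  FD 12: (26,0) -> (38,0) [heading=0, draw]
]
BK 7: (38,0) -> (31,0) [heading=0, draw]
FD 3: (31,0) -> (34,0) [heading=0, draw]
RT 270: heading 0 -> 90
RT 329: heading 90 -> 121
PU: pen up
FD 18: (34,0) -> (24.729,15.429) [heading=121, move]
Final: pos=(24.729,15.429), heading=121, 19 segment(s) drawn

Answer: 24.729 15.429 121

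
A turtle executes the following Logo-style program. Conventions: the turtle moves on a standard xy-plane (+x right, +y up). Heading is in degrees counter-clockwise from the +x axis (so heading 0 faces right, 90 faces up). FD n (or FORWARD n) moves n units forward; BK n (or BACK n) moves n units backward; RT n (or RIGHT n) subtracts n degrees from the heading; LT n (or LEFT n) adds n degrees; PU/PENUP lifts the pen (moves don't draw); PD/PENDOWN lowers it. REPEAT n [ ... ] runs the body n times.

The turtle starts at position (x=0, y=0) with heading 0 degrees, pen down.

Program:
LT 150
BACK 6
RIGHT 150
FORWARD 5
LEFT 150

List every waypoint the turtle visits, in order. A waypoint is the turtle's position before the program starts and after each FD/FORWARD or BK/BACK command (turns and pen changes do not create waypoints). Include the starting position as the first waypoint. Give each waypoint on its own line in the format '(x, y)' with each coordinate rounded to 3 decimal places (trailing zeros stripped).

Answer: (0, 0)
(5.196, -3)
(10.196, -3)

Derivation:
Executing turtle program step by step:
Start: pos=(0,0), heading=0, pen down
LT 150: heading 0 -> 150
BK 6: (0,0) -> (5.196,-3) [heading=150, draw]
RT 150: heading 150 -> 0
FD 5: (5.196,-3) -> (10.196,-3) [heading=0, draw]
LT 150: heading 0 -> 150
Final: pos=(10.196,-3), heading=150, 2 segment(s) drawn
Waypoints (3 total):
(0, 0)
(5.196, -3)
(10.196, -3)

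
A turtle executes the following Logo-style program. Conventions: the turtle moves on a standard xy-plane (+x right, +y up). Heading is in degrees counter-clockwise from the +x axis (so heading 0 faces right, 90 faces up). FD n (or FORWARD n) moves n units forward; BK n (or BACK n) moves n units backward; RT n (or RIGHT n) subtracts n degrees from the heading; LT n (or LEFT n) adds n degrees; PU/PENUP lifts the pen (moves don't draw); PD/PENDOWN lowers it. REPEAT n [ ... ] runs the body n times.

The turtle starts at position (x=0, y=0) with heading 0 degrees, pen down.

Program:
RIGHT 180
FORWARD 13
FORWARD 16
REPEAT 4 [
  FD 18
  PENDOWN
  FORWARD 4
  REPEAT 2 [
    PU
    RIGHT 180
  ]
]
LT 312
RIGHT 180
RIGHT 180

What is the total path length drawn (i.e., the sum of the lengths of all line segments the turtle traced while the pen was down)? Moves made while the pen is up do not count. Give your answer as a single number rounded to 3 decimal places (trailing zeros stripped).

Executing turtle program step by step:
Start: pos=(0,0), heading=0, pen down
RT 180: heading 0 -> 180
FD 13: (0,0) -> (-13,0) [heading=180, draw]
FD 16: (-13,0) -> (-29,0) [heading=180, draw]
REPEAT 4 [
  -- iteration 1/4 --
  FD 18: (-29,0) -> (-47,0) [heading=180, draw]
  PD: pen down
  FD 4: (-47,0) -> (-51,0) [heading=180, draw]
  REPEAT 2 [
    -- iteration 1/2 --
    PU: pen up
    RT 180: heading 180 -> 0
    -- iteration 2/2 --
    PU: pen up
    RT 180: heading 0 -> 180
  ]
  -- iteration 2/4 --
  FD 18: (-51,0) -> (-69,0) [heading=180, move]
  PD: pen down
  FD 4: (-69,0) -> (-73,0) [heading=180, draw]
  REPEAT 2 [
    -- iteration 1/2 --
    PU: pen up
    RT 180: heading 180 -> 0
    -- iteration 2/2 --
    PU: pen up
    RT 180: heading 0 -> 180
  ]
  -- iteration 3/4 --
  FD 18: (-73,0) -> (-91,0) [heading=180, move]
  PD: pen down
  FD 4: (-91,0) -> (-95,0) [heading=180, draw]
  REPEAT 2 [
    -- iteration 1/2 --
    PU: pen up
    RT 180: heading 180 -> 0
    -- iteration 2/2 --
    PU: pen up
    RT 180: heading 0 -> 180
  ]
  -- iteration 4/4 --
  FD 18: (-95,0) -> (-113,0) [heading=180, move]
  PD: pen down
  FD 4: (-113,0) -> (-117,0) [heading=180, draw]
  REPEAT 2 [
    -- iteration 1/2 --
    PU: pen up
    RT 180: heading 180 -> 0
    -- iteration 2/2 --
    PU: pen up
    RT 180: heading 0 -> 180
  ]
]
LT 312: heading 180 -> 132
RT 180: heading 132 -> 312
RT 180: heading 312 -> 132
Final: pos=(-117,0), heading=132, 7 segment(s) drawn

Segment lengths:
  seg 1: (0,0) -> (-13,0), length = 13
  seg 2: (-13,0) -> (-29,0), length = 16
  seg 3: (-29,0) -> (-47,0), length = 18
  seg 4: (-47,0) -> (-51,0), length = 4
  seg 5: (-69,0) -> (-73,0), length = 4
  seg 6: (-91,0) -> (-95,0), length = 4
  seg 7: (-113,0) -> (-117,0), length = 4
Total = 63

Answer: 63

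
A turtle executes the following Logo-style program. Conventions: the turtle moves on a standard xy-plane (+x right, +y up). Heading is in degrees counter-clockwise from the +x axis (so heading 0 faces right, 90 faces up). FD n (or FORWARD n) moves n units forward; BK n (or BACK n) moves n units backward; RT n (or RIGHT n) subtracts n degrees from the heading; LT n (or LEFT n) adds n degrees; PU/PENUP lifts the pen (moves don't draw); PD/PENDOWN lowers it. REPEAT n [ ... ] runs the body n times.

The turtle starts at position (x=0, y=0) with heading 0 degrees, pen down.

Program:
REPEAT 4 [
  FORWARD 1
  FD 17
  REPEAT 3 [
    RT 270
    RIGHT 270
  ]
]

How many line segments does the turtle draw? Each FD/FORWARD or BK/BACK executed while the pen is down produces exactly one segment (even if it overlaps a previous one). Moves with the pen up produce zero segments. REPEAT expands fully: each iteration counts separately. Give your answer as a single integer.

Answer: 8

Derivation:
Executing turtle program step by step:
Start: pos=(0,0), heading=0, pen down
REPEAT 4 [
  -- iteration 1/4 --
  FD 1: (0,0) -> (1,0) [heading=0, draw]
  FD 17: (1,0) -> (18,0) [heading=0, draw]
  REPEAT 3 [
    -- iteration 1/3 --
    RT 270: heading 0 -> 90
    RT 270: heading 90 -> 180
    -- iteration 2/3 --
    RT 270: heading 180 -> 270
    RT 270: heading 270 -> 0
    -- iteration 3/3 --
    RT 270: heading 0 -> 90
    RT 270: heading 90 -> 180
  ]
  -- iteration 2/4 --
  FD 1: (18,0) -> (17,0) [heading=180, draw]
  FD 17: (17,0) -> (0,0) [heading=180, draw]
  REPEAT 3 [
    -- iteration 1/3 --
    RT 270: heading 180 -> 270
    RT 270: heading 270 -> 0
    -- iteration 2/3 --
    RT 270: heading 0 -> 90
    RT 270: heading 90 -> 180
    -- iteration 3/3 --
    RT 270: heading 180 -> 270
    RT 270: heading 270 -> 0
  ]
  -- iteration 3/4 --
  FD 1: (0,0) -> (1,0) [heading=0, draw]
  FD 17: (1,0) -> (18,0) [heading=0, draw]
  REPEAT 3 [
    -- iteration 1/3 --
    RT 270: heading 0 -> 90
    RT 270: heading 90 -> 180
    -- iteration 2/3 --
    RT 270: heading 180 -> 270
    RT 270: heading 270 -> 0
    -- iteration 3/3 --
    RT 270: heading 0 -> 90
    RT 270: heading 90 -> 180
  ]
  -- iteration 4/4 --
  FD 1: (18,0) -> (17,0) [heading=180, draw]
  FD 17: (17,0) -> (0,0) [heading=180, draw]
  REPEAT 3 [
    -- iteration 1/3 --
    RT 270: heading 180 -> 270
    RT 270: heading 270 -> 0
    -- iteration 2/3 --
    RT 270: heading 0 -> 90
    RT 270: heading 90 -> 180
    -- iteration 3/3 --
    RT 270: heading 180 -> 270
    RT 270: heading 270 -> 0
  ]
]
Final: pos=(0,0), heading=0, 8 segment(s) drawn
Segments drawn: 8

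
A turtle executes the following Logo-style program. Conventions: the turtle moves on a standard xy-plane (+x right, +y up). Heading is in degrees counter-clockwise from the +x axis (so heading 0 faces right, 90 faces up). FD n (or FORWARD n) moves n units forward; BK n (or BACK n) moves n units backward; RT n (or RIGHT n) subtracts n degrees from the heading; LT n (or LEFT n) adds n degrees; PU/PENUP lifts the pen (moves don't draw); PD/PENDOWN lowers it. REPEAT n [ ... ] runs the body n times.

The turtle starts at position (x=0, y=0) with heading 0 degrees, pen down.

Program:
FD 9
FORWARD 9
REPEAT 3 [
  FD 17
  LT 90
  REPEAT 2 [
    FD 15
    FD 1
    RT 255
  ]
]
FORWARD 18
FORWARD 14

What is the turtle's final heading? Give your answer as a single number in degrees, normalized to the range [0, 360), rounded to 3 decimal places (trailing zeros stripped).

Answer: 180

Derivation:
Executing turtle program step by step:
Start: pos=(0,0), heading=0, pen down
FD 9: (0,0) -> (9,0) [heading=0, draw]
FD 9: (9,0) -> (18,0) [heading=0, draw]
REPEAT 3 [
  -- iteration 1/3 --
  FD 17: (18,0) -> (35,0) [heading=0, draw]
  LT 90: heading 0 -> 90
  REPEAT 2 [
    -- iteration 1/2 --
    FD 15: (35,0) -> (35,15) [heading=90, draw]
    FD 1: (35,15) -> (35,16) [heading=90, draw]
    RT 255: heading 90 -> 195
    -- iteration 2/2 --
    FD 15: (35,16) -> (20.511,12.118) [heading=195, draw]
    FD 1: (20.511,12.118) -> (19.545,11.859) [heading=195, draw]
    RT 255: heading 195 -> 300
  ]
  -- iteration 2/3 --
  FD 17: (19.545,11.859) -> (28.045,-2.864) [heading=300, draw]
  LT 90: heading 300 -> 30
  REPEAT 2 [
    -- iteration 1/2 --
    FD 15: (28.045,-2.864) -> (41.036,4.636) [heading=30, draw]
    FD 1: (41.036,4.636) -> (41.902,5.136) [heading=30, draw]
    RT 255: heading 30 -> 135
    -- iteration 2/2 --
    FD 15: (41.902,5.136) -> (31.295,15.743) [heading=135, draw]
    FD 1: (31.295,15.743) -> (30.588,16.45) [heading=135, draw]
    RT 255: heading 135 -> 240
  ]
  -- iteration 3/3 --
  FD 17: (30.588,16.45) -> (22.088,1.728) [heading=240, draw]
  LT 90: heading 240 -> 330
  REPEAT 2 [
    -- iteration 1/2 --
    FD 15: (22.088,1.728) -> (35.078,-5.772) [heading=330, draw]
    FD 1: (35.078,-5.772) -> (35.944,-6.272) [heading=330, draw]
    RT 255: heading 330 -> 75
    -- iteration 2/2 --
    FD 15: (35.944,-6.272) -> (39.827,8.217) [heading=75, draw]
    FD 1: (39.827,8.217) -> (40.085,9.183) [heading=75, draw]
    RT 255: heading 75 -> 180
  ]
]
FD 18: (40.085,9.183) -> (22.085,9.183) [heading=180, draw]
FD 14: (22.085,9.183) -> (8.085,9.183) [heading=180, draw]
Final: pos=(8.085,9.183), heading=180, 19 segment(s) drawn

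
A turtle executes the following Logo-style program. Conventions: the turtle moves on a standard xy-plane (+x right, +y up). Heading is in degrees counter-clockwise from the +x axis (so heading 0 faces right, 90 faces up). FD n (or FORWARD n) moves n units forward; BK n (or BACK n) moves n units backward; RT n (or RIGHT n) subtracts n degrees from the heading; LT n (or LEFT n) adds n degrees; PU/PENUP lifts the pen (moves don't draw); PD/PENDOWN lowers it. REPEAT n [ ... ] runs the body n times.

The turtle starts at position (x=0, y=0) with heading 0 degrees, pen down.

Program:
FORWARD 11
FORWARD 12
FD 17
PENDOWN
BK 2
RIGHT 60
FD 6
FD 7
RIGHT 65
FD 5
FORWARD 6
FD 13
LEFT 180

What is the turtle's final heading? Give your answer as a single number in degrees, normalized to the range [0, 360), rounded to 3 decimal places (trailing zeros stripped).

Answer: 55

Derivation:
Executing turtle program step by step:
Start: pos=(0,0), heading=0, pen down
FD 11: (0,0) -> (11,0) [heading=0, draw]
FD 12: (11,0) -> (23,0) [heading=0, draw]
FD 17: (23,0) -> (40,0) [heading=0, draw]
PD: pen down
BK 2: (40,0) -> (38,0) [heading=0, draw]
RT 60: heading 0 -> 300
FD 6: (38,0) -> (41,-5.196) [heading=300, draw]
FD 7: (41,-5.196) -> (44.5,-11.258) [heading=300, draw]
RT 65: heading 300 -> 235
FD 5: (44.5,-11.258) -> (41.632,-15.354) [heading=235, draw]
FD 6: (41.632,-15.354) -> (38.191,-20.269) [heading=235, draw]
FD 13: (38.191,-20.269) -> (30.734,-30.918) [heading=235, draw]
LT 180: heading 235 -> 55
Final: pos=(30.734,-30.918), heading=55, 9 segment(s) drawn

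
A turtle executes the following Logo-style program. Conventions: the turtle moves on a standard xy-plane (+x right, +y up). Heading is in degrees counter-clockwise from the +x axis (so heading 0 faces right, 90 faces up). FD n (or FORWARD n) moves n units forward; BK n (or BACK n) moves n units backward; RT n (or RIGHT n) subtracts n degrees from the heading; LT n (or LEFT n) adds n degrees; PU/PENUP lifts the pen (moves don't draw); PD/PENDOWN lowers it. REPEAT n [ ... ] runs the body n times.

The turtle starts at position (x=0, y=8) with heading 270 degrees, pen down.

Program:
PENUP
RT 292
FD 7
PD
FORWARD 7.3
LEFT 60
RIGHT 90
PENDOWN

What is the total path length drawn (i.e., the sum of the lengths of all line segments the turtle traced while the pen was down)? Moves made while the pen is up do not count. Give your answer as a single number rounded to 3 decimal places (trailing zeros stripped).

Answer: 7.3

Derivation:
Executing turtle program step by step:
Start: pos=(0,8), heading=270, pen down
PU: pen up
RT 292: heading 270 -> 338
FD 7: (0,8) -> (6.49,5.378) [heading=338, move]
PD: pen down
FD 7.3: (6.49,5.378) -> (13.259,2.643) [heading=338, draw]
LT 60: heading 338 -> 38
RT 90: heading 38 -> 308
PD: pen down
Final: pos=(13.259,2.643), heading=308, 1 segment(s) drawn

Segment lengths:
  seg 1: (6.49,5.378) -> (13.259,2.643), length = 7.3
Total = 7.3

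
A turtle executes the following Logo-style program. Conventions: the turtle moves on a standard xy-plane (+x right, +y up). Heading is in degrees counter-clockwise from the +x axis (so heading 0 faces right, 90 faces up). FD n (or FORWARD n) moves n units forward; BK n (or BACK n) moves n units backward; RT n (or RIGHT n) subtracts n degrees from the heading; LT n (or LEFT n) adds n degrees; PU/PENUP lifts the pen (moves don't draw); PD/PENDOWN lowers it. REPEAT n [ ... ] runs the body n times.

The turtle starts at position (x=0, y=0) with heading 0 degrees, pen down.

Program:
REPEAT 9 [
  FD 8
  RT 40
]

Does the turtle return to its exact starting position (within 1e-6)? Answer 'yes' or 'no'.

Answer: yes

Derivation:
Executing turtle program step by step:
Start: pos=(0,0), heading=0, pen down
REPEAT 9 [
  -- iteration 1/9 --
  FD 8: (0,0) -> (8,0) [heading=0, draw]
  RT 40: heading 0 -> 320
  -- iteration 2/9 --
  FD 8: (8,0) -> (14.128,-5.142) [heading=320, draw]
  RT 40: heading 320 -> 280
  -- iteration 3/9 --
  FD 8: (14.128,-5.142) -> (15.518,-13.021) [heading=280, draw]
  RT 40: heading 280 -> 240
  -- iteration 4/9 --
  FD 8: (15.518,-13.021) -> (11.518,-19.949) [heading=240, draw]
  RT 40: heading 240 -> 200
  -- iteration 5/9 --
  FD 8: (11.518,-19.949) -> (4,-22.685) [heading=200, draw]
  RT 40: heading 200 -> 160
  -- iteration 6/9 --
  FD 8: (4,-22.685) -> (-3.518,-19.949) [heading=160, draw]
  RT 40: heading 160 -> 120
  -- iteration 7/9 --
  FD 8: (-3.518,-19.949) -> (-7.518,-13.021) [heading=120, draw]
  RT 40: heading 120 -> 80
  -- iteration 8/9 --
  FD 8: (-7.518,-13.021) -> (-6.128,-5.142) [heading=80, draw]
  RT 40: heading 80 -> 40
  -- iteration 9/9 --
  FD 8: (-6.128,-5.142) -> (0,0) [heading=40, draw]
  RT 40: heading 40 -> 0
]
Final: pos=(0,0), heading=0, 9 segment(s) drawn

Start position: (0, 0)
Final position: (0, 0)
Distance = 0; < 1e-6 -> CLOSED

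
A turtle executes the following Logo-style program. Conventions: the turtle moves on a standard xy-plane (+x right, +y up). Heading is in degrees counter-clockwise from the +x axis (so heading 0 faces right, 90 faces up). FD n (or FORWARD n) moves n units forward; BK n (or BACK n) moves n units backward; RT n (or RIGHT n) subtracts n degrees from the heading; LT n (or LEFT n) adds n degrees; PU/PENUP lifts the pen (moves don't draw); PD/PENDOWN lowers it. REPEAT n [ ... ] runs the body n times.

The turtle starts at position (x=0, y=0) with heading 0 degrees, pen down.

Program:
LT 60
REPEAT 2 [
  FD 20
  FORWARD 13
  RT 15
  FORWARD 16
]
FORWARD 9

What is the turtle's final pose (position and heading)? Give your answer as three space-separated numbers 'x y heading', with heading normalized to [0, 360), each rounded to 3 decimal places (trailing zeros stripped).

Answer: 72.799 75.727 30

Derivation:
Executing turtle program step by step:
Start: pos=(0,0), heading=0, pen down
LT 60: heading 0 -> 60
REPEAT 2 [
  -- iteration 1/2 --
  FD 20: (0,0) -> (10,17.321) [heading=60, draw]
  FD 13: (10,17.321) -> (16.5,28.579) [heading=60, draw]
  RT 15: heading 60 -> 45
  FD 16: (16.5,28.579) -> (27.814,39.893) [heading=45, draw]
  -- iteration 2/2 --
  FD 20: (27.814,39.893) -> (41.956,54.035) [heading=45, draw]
  FD 13: (41.956,54.035) -> (51.148,63.227) [heading=45, draw]
  RT 15: heading 45 -> 30
  FD 16: (51.148,63.227) -> (65.005,71.227) [heading=30, draw]
]
FD 9: (65.005,71.227) -> (72.799,75.727) [heading=30, draw]
Final: pos=(72.799,75.727), heading=30, 7 segment(s) drawn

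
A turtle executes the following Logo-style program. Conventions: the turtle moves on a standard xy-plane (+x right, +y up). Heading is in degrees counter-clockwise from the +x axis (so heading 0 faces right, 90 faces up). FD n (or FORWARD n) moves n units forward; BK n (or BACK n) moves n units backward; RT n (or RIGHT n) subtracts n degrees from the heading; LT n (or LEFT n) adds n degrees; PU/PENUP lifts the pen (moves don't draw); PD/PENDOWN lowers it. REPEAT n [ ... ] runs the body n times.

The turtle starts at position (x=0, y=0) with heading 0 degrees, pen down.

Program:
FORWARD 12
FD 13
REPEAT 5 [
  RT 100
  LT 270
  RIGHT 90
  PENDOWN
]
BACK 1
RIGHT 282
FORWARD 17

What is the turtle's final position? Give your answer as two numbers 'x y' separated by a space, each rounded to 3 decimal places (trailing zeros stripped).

Executing turtle program step by step:
Start: pos=(0,0), heading=0, pen down
FD 12: (0,0) -> (12,0) [heading=0, draw]
FD 13: (12,0) -> (25,0) [heading=0, draw]
REPEAT 5 [
  -- iteration 1/5 --
  RT 100: heading 0 -> 260
  LT 270: heading 260 -> 170
  RT 90: heading 170 -> 80
  PD: pen down
  -- iteration 2/5 --
  RT 100: heading 80 -> 340
  LT 270: heading 340 -> 250
  RT 90: heading 250 -> 160
  PD: pen down
  -- iteration 3/5 --
  RT 100: heading 160 -> 60
  LT 270: heading 60 -> 330
  RT 90: heading 330 -> 240
  PD: pen down
  -- iteration 4/5 --
  RT 100: heading 240 -> 140
  LT 270: heading 140 -> 50
  RT 90: heading 50 -> 320
  PD: pen down
  -- iteration 5/5 --
  RT 100: heading 320 -> 220
  LT 270: heading 220 -> 130
  RT 90: heading 130 -> 40
  PD: pen down
]
BK 1: (25,0) -> (24.234,-0.643) [heading=40, draw]
RT 282: heading 40 -> 118
FD 17: (24.234,-0.643) -> (16.253,14.367) [heading=118, draw]
Final: pos=(16.253,14.367), heading=118, 4 segment(s) drawn

Answer: 16.253 14.367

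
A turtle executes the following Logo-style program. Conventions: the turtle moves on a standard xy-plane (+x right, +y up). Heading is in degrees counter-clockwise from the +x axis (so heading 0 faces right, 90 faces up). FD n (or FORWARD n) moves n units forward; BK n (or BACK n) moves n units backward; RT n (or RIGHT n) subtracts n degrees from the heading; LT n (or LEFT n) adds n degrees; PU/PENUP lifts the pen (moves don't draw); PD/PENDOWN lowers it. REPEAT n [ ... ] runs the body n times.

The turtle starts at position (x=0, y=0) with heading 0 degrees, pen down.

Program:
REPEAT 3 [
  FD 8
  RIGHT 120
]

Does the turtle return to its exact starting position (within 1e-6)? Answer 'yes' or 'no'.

Answer: yes

Derivation:
Executing turtle program step by step:
Start: pos=(0,0), heading=0, pen down
REPEAT 3 [
  -- iteration 1/3 --
  FD 8: (0,0) -> (8,0) [heading=0, draw]
  RT 120: heading 0 -> 240
  -- iteration 2/3 --
  FD 8: (8,0) -> (4,-6.928) [heading=240, draw]
  RT 120: heading 240 -> 120
  -- iteration 3/3 --
  FD 8: (4,-6.928) -> (0,0) [heading=120, draw]
  RT 120: heading 120 -> 0
]
Final: pos=(0,0), heading=0, 3 segment(s) drawn

Start position: (0, 0)
Final position: (0, 0)
Distance = 0; < 1e-6 -> CLOSED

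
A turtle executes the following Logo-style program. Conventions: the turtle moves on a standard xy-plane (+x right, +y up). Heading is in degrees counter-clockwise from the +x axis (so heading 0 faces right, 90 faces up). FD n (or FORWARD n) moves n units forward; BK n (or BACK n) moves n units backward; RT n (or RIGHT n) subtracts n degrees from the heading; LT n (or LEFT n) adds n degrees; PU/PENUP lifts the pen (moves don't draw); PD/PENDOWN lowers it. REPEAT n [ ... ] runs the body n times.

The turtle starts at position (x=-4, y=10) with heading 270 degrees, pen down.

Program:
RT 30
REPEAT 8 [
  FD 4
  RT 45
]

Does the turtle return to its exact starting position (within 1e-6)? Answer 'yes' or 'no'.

Executing turtle program step by step:
Start: pos=(-4,10), heading=270, pen down
RT 30: heading 270 -> 240
REPEAT 8 [
  -- iteration 1/8 --
  FD 4: (-4,10) -> (-6,6.536) [heading=240, draw]
  RT 45: heading 240 -> 195
  -- iteration 2/8 --
  FD 4: (-6,6.536) -> (-9.864,5.501) [heading=195, draw]
  RT 45: heading 195 -> 150
  -- iteration 3/8 --
  FD 4: (-9.864,5.501) -> (-13.328,7.501) [heading=150, draw]
  RT 45: heading 150 -> 105
  -- iteration 4/8 --
  FD 4: (-13.328,7.501) -> (-14.363,11.364) [heading=105, draw]
  RT 45: heading 105 -> 60
  -- iteration 5/8 --
  FD 4: (-14.363,11.364) -> (-12.363,14.828) [heading=60, draw]
  RT 45: heading 60 -> 15
  -- iteration 6/8 --
  FD 4: (-12.363,14.828) -> (-8.499,15.864) [heading=15, draw]
  RT 45: heading 15 -> 330
  -- iteration 7/8 --
  FD 4: (-8.499,15.864) -> (-5.035,13.864) [heading=330, draw]
  RT 45: heading 330 -> 285
  -- iteration 8/8 --
  FD 4: (-5.035,13.864) -> (-4,10) [heading=285, draw]
  RT 45: heading 285 -> 240
]
Final: pos=(-4,10), heading=240, 8 segment(s) drawn

Start position: (-4, 10)
Final position: (-4, 10)
Distance = 0; < 1e-6 -> CLOSED

Answer: yes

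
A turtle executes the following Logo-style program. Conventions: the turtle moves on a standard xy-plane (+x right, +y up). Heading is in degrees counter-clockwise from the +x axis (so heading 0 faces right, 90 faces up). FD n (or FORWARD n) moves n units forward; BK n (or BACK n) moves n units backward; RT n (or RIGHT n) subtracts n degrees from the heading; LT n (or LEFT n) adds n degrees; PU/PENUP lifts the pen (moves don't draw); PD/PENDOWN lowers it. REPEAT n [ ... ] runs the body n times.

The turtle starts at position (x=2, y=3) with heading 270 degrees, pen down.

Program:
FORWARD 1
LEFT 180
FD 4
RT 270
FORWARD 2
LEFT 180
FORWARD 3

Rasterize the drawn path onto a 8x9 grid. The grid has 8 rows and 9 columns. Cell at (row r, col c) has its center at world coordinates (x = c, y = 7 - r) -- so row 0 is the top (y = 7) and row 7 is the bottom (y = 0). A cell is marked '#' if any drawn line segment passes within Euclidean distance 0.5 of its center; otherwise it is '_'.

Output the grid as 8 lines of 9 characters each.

Segment 0: (2,3) -> (2,2)
Segment 1: (2,2) -> (2,6)
Segment 2: (2,6) -> (0,6)
Segment 3: (0,6) -> (3,6)

Answer: _________
####_____
__#______
__#______
__#______
__#______
_________
_________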